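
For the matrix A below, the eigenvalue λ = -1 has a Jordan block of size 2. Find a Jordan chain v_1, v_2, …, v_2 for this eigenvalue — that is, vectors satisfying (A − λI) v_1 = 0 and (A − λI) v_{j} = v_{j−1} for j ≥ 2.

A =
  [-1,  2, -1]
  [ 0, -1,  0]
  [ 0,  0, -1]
A Jordan chain for λ = -1 of length 2:
v_1 = (2, 0, 0)ᵀ
v_2 = (0, 1, 0)ᵀ

Let N = A − (-1)·I. We want v_2 with N^2 v_2 = 0 but N^1 v_2 ≠ 0; then v_{j-1} := N · v_j for j = 2, …, 2.

Pick v_2 = (0, 1, 0)ᵀ.
Then v_1 = N · v_2 = (2, 0, 0)ᵀ.

Sanity check: (A − (-1)·I) v_1 = (0, 0, 0)ᵀ = 0. ✓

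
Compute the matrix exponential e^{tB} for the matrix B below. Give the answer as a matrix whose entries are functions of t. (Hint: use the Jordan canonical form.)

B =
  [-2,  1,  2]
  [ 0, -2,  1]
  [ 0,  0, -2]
e^{tB} =
  [exp(-2*t), t*exp(-2*t), t^2*exp(-2*t)/2 + 2*t*exp(-2*t)]
  [0, exp(-2*t), t*exp(-2*t)]
  [0, 0, exp(-2*t)]

Strategy: write B = P · J · P⁻¹ where J is a Jordan canonical form, so e^{tB} = P · e^{tJ} · P⁻¹, and e^{tJ} can be computed block-by-block.

B has Jordan form
J =
  [-2,  1,  0]
  [ 0, -2,  1]
  [ 0,  0, -2]
(up to reordering of blocks).

Per-block formulas:
  For a 3×3 Jordan block J_3(-2): exp(t · J_3(-2)) = e^(-2t)·(I + t·N + (t^2/2)·N^2), where N is the 3×3 nilpotent shift.

After assembling e^{tJ} and conjugating by P, we get:

e^{tB} =
  [exp(-2*t), t*exp(-2*t), t^2*exp(-2*t)/2 + 2*t*exp(-2*t)]
  [0, exp(-2*t), t*exp(-2*t)]
  [0, 0, exp(-2*t)]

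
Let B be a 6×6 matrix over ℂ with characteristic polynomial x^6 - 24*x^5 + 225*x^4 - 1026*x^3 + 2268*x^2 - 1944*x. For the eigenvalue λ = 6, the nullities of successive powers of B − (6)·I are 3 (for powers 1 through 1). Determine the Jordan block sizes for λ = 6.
Block sizes for λ = 6: [1, 1, 1]

From the dimensions of kernels of powers, the number of Jordan blocks of size at least j is d_j − d_{j−1} where d_j = dim ker(N^j) (with d_0 = 0). Computing the differences gives [3].
The number of blocks of size exactly k is (#blocks of size ≥ k) − (#blocks of size ≥ k + 1), so the partition is: 3 block(s) of size 1.
In nonincreasing order the block sizes are [1, 1, 1].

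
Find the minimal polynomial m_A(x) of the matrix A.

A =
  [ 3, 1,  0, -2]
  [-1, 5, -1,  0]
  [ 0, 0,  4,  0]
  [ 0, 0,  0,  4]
x^3 - 12*x^2 + 48*x - 64

The characteristic polynomial is χ_A(x) = (x - 4)^4, so the eigenvalues are known. The minimal polynomial is
  m_A(x) = Π_λ (x − λ)^{k_λ}
where k_λ is the size of the *largest* Jordan block for λ (equivalently, the smallest k with (A − λI)^k v = 0 for every generalised eigenvector v of λ).

  λ = 4: largest Jordan block has size 3, contributing (x − 4)^3

So m_A(x) = (x - 4)^3 = x^3 - 12*x^2 + 48*x - 64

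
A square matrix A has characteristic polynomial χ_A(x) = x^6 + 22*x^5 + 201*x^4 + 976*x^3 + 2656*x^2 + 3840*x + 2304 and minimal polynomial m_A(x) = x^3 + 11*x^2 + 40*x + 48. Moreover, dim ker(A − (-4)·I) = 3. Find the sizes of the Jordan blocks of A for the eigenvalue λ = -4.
Block sizes for λ = -4: [2, 1, 1]

Step 1 — from the characteristic polynomial, algebraic multiplicity of λ = -4 is 4. From dim ker(A − (-4)·I) = 3, there are exactly 3 Jordan blocks for λ = -4.
Step 2 — from the minimal polynomial, the factor (x + 4)^2 tells us the largest block for λ = -4 has size 2.
Step 3 — with total size 4, 3 blocks, and largest block 2, the block sizes (in nonincreasing order) are [2, 1, 1].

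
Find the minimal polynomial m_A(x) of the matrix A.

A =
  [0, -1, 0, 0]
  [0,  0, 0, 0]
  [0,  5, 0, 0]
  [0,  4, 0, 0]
x^2

The characteristic polynomial is χ_A(x) = x^4, so the eigenvalues are known. The minimal polynomial is
  m_A(x) = Π_λ (x − λ)^{k_λ}
where k_λ is the size of the *largest* Jordan block for λ (equivalently, the smallest k with (A − λI)^k v = 0 for every generalised eigenvector v of λ).

  λ = 0: largest Jordan block has size 2, contributing (x − 0)^2

So m_A(x) = x^2 = x^2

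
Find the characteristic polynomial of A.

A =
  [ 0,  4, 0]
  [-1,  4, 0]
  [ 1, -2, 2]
x^3 - 6*x^2 + 12*x - 8

Expanding det(x·I − A) (e.g. by cofactor expansion or by noting that A is similar to its Jordan form J, which has the same characteristic polynomial as A) gives
  χ_A(x) = x^3 - 6*x^2 + 12*x - 8
which factors as (x - 2)^3. The eigenvalues (with algebraic multiplicities) are λ = 2 with multiplicity 3.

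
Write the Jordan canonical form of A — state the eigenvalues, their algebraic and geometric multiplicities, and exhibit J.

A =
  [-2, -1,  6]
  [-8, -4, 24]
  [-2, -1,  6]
J_2(0) ⊕ J_1(0)

The characteristic polynomial is
  det(x·I − A) = x^3

Eigenvalues and multiplicities (the geometric multiplicity of λ is n − rank(A − λI), which equals the number of Jordan blocks for λ):
  λ = 0: algebraic multiplicity = 3, geometric multiplicity = 2

Determining the block sizes for each eigenvalue:
  λ = 0: 2 blocks summing to 3 forces exactly one block of size 2 and the rest size 1 → block sizes [2, 1]

Assembling the blocks gives a Jordan form
J =
  [0, 1, 0]
  [0, 0, 0]
  [0, 0, 0]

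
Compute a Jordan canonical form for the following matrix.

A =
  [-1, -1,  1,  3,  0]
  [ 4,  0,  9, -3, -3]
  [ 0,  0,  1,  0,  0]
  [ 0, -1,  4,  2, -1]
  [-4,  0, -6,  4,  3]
J_3(1) ⊕ J_2(1)

The characteristic polynomial is
  det(x·I − A) = x^5 - 5*x^4 + 10*x^3 - 10*x^2 + 5*x - 1 = (x - 1)^5

Eigenvalues and multiplicities (the geometric multiplicity of λ is n − rank(A − λI), which equals the number of Jordan blocks for λ):
  λ = 1: algebraic multiplicity = 5, geometric multiplicity = 2

Determining the block sizes for each eigenvalue:
  λ = 1: with am = 5 and gm = 2, the partition is not yet determined (e.g. several partitions of 5 into 2 parts exist). Let N = A − (1)·I. Computing rank(N^1) = 3, rank(N^2) = 1, rank(N^3) = 0; the number of blocks of size ≥ j is rank(N^{j−1}) − rank(N^j), giving [2, 2, 1]. So we have 1 block(s) of size 3, 1 block(s) of size 2 → block sizes [3, 2]

Assembling the blocks gives a Jordan form
J =
  [1, 1, 0, 0, 0]
  [0, 1, 1, 0, 0]
  [0, 0, 1, 0, 0]
  [0, 0, 0, 1, 1]
  [0, 0, 0, 0, 1]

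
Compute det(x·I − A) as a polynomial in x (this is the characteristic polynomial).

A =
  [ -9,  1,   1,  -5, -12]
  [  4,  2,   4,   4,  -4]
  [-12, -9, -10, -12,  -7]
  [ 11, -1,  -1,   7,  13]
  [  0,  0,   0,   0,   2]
x^5 + 8*x^4 + 4*x^3 - 80*x^2 - 64*x + 256

Expanding det(x·I − A) (e.g. by cofactor expansion or by noting that A is similar to its Jordan form J, which has the same characteristic polynomial as A) gives
  χ_A(x) = x^5 + 8*x^4 + 4*x^3 - 80*x^2 - 64*x + 256
which factors as (x - 2)^2*(x + 4)^3. The eigenvalues (with algebraic multiplicities) are λ = -4 with multiplicity 3, λ = 2 with multiplicity 2.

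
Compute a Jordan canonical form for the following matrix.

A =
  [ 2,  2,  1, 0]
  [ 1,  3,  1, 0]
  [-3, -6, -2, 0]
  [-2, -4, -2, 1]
J_2(1) ⊕ J_1(1) ⊕ J_1(1)

The characteristic polynomial is
  det(x·I − A) = x^4 - 4*x^3 + 6*x^2 - 4*x + 1 = (x - 1)^4

Eigenvalues and multiplicities (the geometric multiplicity of λ is n − rank(A − λI), which equals the number of Jordan blocks for λ):
  λ = 1: algebraic multiplicity = 4, geometric multiplicity = 3

Determining the block sizes for each eigenvalue:
  λ = 1: 3 blocks summing to 4 forces exactly one block of size 2 and the rest size 1 → block sizes [2, 1, 1]

Assembling the blocks gives a Jordan form
J =
  [1, 1, 0, 0]
  [0, 1, 0, 0]
  [0, 0, 1, 0]
  [0, 0, 0, 1]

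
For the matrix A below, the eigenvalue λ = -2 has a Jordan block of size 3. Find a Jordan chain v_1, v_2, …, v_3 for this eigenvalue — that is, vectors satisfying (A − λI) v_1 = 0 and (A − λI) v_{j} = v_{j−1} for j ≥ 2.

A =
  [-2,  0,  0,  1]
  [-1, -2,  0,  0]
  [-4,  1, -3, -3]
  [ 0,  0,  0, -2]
A Jordan chain for λ = -2 of length 3:
v_1 = (0, -1, -1, 0)ᵀ
v_2 = (1, 0, -3, 0)ᵀ
v_3 = (0, 0, 0, 1)ᵀ

Let N = A − (-2)·I. We want v_3 with N^3 v_3 = 0 but N^2 v_3 ≠ 0; then v_{j-1} := N · v_j for j = 3, …, 2.

Pick v_3 = (0, 0, 0, 1)ᵀ.
Then v_2 = N · v_3 = (1, 0, -3, 0)ᵀ.
Then v_1 = N · v_2 = (0, -1, -1, 0)ᵀ.

Sanity check: (A − (-2)·I) v_1 = (0, 0, 0, 0)ᵀ = 0. ✓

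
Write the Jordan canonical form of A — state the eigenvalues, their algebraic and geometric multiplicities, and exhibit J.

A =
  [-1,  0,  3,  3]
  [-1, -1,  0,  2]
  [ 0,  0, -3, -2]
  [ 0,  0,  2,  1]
J_3(-1) ⊕ J_1(-1)

The characteristic polynomial is
  det(x·I − A) = x^4 + 4*x^3 + 6*x^2 + 4*x + 1 = (x + 1)^4

Eigenvalues and multiplicities (the geometric multiplicity of λ is n − rank(A − λI), which equals the number of Jordan blocks for λ):
  λ = -1: algebraic multiplicity = 4, geometric multiplicity = 2

Determining the block sizes for each eigenvalue:
  λ = -1: with am = 4 and gm = 2, the partition is not yet determined (e.g. several partitions of 4 into 2 parts exist). Let N = A − (-1)·I. Computing rank(N^1) = 2, rank(N^2) = 1, rank(N^3) = 0; the number of blocks of size ≥ j is rank(N^{j−1}) − rank(N^j), giving [2, 1, 1]. So we have 1 block(s) of size 3, 1 block(s) of size 1 → block sizes [3, 1]

Assembling the blocks gives a Jordan form
J =
  [-1,  1,  0,  0]
  [ 0, -1,  1,  0]
  [ 0,  0, -1,  0]
  [ 0,  0,  0, -1]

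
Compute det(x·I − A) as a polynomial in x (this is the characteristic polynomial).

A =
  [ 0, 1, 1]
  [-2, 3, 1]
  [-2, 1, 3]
x^3 - 6*x^2 + 12*x - 8

Expanding det(x·I − A) (e.g. by cofactor expansion or by noting that A is similar to its Jordan form J, which has the same characteristic polynomial as A) gives
  χ_A(x) = x^3 - 6*x^2 + 12*x - 8
which factors as (x - 2)^3. The eigenvalues (with algebraic multiplicities) are λ = 2 with multiplicity 3.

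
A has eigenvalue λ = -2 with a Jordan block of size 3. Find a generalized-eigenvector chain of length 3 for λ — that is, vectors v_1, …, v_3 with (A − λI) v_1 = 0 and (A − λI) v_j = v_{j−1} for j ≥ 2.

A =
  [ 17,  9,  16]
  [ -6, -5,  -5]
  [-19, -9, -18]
A Jordan chain for λ = -2 of length 3:
v_1 = (3, -1, -3)ᵀ
v_2 = (19, -6, -19)ᵀ
v_3 = (1, 0, 0)ᵀ

Let N = A − (-2)·I. We want v_3 with N^3 v_3 = 0 but N^2 v_3 ≠ 0; then v_{j-1} := N · v_j for j = 3, …, 2.

Pick v_3 = (1, 0, 0)ᵀ.
Then v_2 = N · v_3 = (19, -6, -19)ᵀ.
Then v_1 = N · v_2 = (3, -1, -3)ᵀ.

Sanity check: (A − (-2)·I) v_1 = (0, 0, 0)ᵀ = 0. ✓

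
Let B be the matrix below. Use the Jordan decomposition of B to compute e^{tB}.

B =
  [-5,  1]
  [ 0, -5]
e^{tB} =
  [exp(-5*t), t*exp(-5*t)]
  [0, exp(-5*t)]

Strategy: write B = P · J · P⁻¹ where J is a Jordan canonical form, so e^{tB} = P · e^{tJ} · P⁻¹, and e^{tJ} can be computed block-by-block.

B has Jordan form
J =
  [-5,  1]
  [ 0, -5]
(up to reordering of blocks).

Per-block formulas:
  For a 2×2 Jordan block J_2(-5): exp(t · J_2(-5)) = e^(-5t)·(I + t·N), where N is the 2×2 nilpotent shift.

After assembling e^{tJ} and conjugating by P, we get:

e^{tB} =
  [exp(-5*t), t*exp(-5*t)]
  [0, exp(-5*t)]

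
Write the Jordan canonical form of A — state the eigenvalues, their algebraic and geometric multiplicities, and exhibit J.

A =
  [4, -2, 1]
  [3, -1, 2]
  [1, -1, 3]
J_3(2)

The characteristic polynomial is
  det(x·I − A) = x^3 - 6*x^2 + 12*x - 8 = (x - 2)^3

Eigenvalues and multiplicities (the geometric multiplicity of λ is n − rank(A − λI), which equals the number of Jordan blocks for λ):
  λ = 2: algebraic multiplicity = 3, geometric multiplicity = 1

Determining the block sizes for each eigenvalue:
  λ = 2: one block (gm = 1), so the single block has size am = 3 → block sizes [3]

Assembling the blocks gives a Jordan form
J =
  [2, 1, 0]
  [0, 2, 1]
  [0, 0, 2]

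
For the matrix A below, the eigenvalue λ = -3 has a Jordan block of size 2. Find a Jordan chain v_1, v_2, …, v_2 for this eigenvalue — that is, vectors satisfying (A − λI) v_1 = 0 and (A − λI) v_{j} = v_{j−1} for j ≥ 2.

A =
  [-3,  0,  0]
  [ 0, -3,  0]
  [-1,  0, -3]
A Jordan chain for λ = -3 of length 2:
v_1 = (0, 0, -1)ᵀ
v_2 = (1, 0, 0)ᵀ

Let N = A − (-3)·I. We want v_2 with N^2 v_2 = 0 but N^1 v_2 ≠ 0; then v_{j-1} := N · v_j for j = 2, …, 2.

Pick v_2 = (1, 0, 0)ᵀ.
Then v_1 = N · v_2 = (0, 0, -1)ᵀ.

Sanity check: (A − (-3)·I) v_1 = (0, 0, 0)ᵀ = 0. ✓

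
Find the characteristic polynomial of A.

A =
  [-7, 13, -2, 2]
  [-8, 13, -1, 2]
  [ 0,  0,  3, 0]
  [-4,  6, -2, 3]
x^4 - 12*x^3 + 54*x^2 - 108*x + 81

Expanding det(x·I − A) (e.g. by cofactor expansion or by noting that A is similar to its Jordan form J, which has the same characteristic polynomial as A) gives
  χ_A(x) = x^4 - 12*x^3 + 54*x^2 - 108*x + 81
which factors as (x - 3)^4. The eigenvalues (with algebraic multiplicities) are λ = 3 with multiplicity 4.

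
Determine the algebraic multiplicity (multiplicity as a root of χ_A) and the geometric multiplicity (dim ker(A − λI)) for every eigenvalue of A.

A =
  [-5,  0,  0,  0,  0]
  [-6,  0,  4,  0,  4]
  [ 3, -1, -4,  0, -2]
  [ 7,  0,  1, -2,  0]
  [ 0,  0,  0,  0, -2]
λ = -5: alg = 1, geom = 1; λ = -2: alg = 4, geom = 2

Step 1 — factor the characteristic polynomial to read off the algebraic multiplicities:
  χ_A(x) = (x + 2)^4*(x + 5)

Step 2 — compute geometric multiplicities via the rank-nullity identity g(λ) = n − rank(A − λI):
  rank(A − (-5)·I) = 4, so dim ker(A − (-5)·I) = n − 4 = 1
  rank(A − (-2)·I) = 3, so dim ker(A − (-2)·I) = n − 3 = 2

Summary:
  λ = -5: algebraic multiplicity = 1, geometric multiplicity = 1
  λ = -2: algebraic multiplicity = 4, geometric multiplicity = 2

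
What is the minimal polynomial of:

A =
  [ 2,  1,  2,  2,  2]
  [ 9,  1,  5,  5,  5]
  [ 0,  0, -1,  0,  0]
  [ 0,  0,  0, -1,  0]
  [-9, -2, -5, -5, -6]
x^3 + 3*x^2 + 3*x + 1

The characteristic polynomial is χ_A(x) = (x + 1)^5, so the eigenvalues are known. The minimal polynomial is
  m_A(x) = Π_λ (x − λ)^{k_λ}
where k_λ is the size of the *largest* Jordan block for λ (equivalently, the smallest k with (A − λI)^k v = 0 for every generalised eigenvector v of λ).

  λ = -1: largest Jordan block has size 3, contributing (x + 1)^3

So m_A(x) = (x + 1)^3 = x^3 + 3*x^2 + 3*x + 1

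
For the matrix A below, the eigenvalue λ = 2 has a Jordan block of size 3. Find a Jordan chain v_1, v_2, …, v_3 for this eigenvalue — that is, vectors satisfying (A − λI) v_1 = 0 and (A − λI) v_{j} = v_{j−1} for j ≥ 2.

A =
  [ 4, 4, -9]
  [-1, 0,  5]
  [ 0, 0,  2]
A Jordan chain for λ = 2 of length 3:
v_1 = (2, -1, 0)ᵀ
v_2 = (-9, 5, 0)ᵀ
v_3 = (0, 0, 1)ᵀ

Let N = A − (2)·I. We want v_3 with N^3 v_3 = 0 but N^2 v_3 ≠ 0; then v_{j-1} := N · v_j for j = 3, …, 2.

Pick v_3 = (0, 0, 1)ᵀ.
Then v_2 = N · v_3 = (-9, 5, 0)ᵀ.
Then v_1 = N · v_2 = (2, -1, 0)ᵀ.

Sanity check: (A − (2)·I) v_1 = (0, 0, 0)ᵀ = 0. ✓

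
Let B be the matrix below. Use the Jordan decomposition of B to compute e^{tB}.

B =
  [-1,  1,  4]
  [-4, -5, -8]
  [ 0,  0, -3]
e^{tB} =
  [2*t*exp(-3*t) + exp(-3*t), t*exp(-3*t), 4*t*exp(-3*t)]
  [-4*t*exp(-3*t), -2*t*exp(-3*t) + exp(-3*t), -8*t*exp(-3*t)]
  [0, 0, exp(-3*t)]

Strategy: write B = P · J · P⁻¹ where J is a Jordan canonical form, so e^{tB} = P · e^{tJ} · P⁻¹, and e^{tJ} can be computed block-by-block.

B has Jordan form
J =
  [-3,  1,  0]
  [ 0, -3,  0]
  [ 0,  0, -3]
(up to reordering of blocks).

Per-block formulas:
  For a 2×2 Jordan block J_2(-3): exp(t · J_2(-3)) = e^(-3t)·(I + t·N), where N is the 2×2 nilpotent shift.
  For a 1×1 block at λ = -3: exp(t · [-3]) = [e^(-3t)].

After assembling e^{tJ} and conjugating by P, we get:

e^{tB} =
  [2*t*exp(-3*t) + exp(-3*t), t*exp(-3*t), 4*t*exp(-3*t)]
  [-4*t*exp(-3*t), -2*t*exp(-3*t) + exp(-3*t), -8*t*exp(-3*t)]
  [0, 0, exp(-3*t)]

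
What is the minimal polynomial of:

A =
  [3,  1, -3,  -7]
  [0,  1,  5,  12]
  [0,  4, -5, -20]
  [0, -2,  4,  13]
x^3 - 9*x^2 + 27*x - 27

The characteristic polynomial is χ_A(x) = (x - 3)^4, so the eigenvalues are known. The minimal polynomial is
  m_A(x) = Π_λ (x − λ)^{k_λ}
where k_λ is the size of the *largest* Jordan block for λ (equivalently, the smallest k with (A − λI)^k v = 0 for every generalised eigenvector v of λ).

  λ = 3: largest Jordan block has size 3, contributing (x − 3)^3

So m_A(x) = (x - 3)^3 = x^3 - 9*x^2 + 27*x - 27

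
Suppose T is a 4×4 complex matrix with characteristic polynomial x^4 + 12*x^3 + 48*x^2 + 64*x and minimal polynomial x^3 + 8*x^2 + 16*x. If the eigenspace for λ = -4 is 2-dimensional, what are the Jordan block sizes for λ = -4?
Block sizes for λ = -4: [2, 1]

Step 1 — from the characteristic polynomial, algebraic multiplicity of λ = -4 is 3. From dim ker(T − (-4)·I) = 2, there are exactly 2 Jordan blocks for λ = -4.
Step 2 — from the minimal polynomial, the factor (x + 4)^2 tells us the largest block for λ = -4 has size 2.
Step 3 — with total size 3, 2 blocks, and largest block 2, the block sizes (in nonincreasing order) are [2, 1].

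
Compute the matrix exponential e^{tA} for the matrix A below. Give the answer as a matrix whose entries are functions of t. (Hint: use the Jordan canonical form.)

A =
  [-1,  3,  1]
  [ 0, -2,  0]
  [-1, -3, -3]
e^{tA} =
  [t*exp(-2*t) + exp(-2*t), 3*t*exp(-2*t), t*exp(-2*t)]
  [0, exp(-2*t), 0]
  [-t*exp(-2*t), -3*t*exp(-2*t), -t*exp(-2*t) + exp(-2*t)]

Strategy: write A = P · J · P⁻¹ where J is a Jordan canonical form, so e^{tA} = P · e^{tJ} · P⁻¹, and e^{tJ} can be computed block-by-block.

A has Jordan form
J =
  [-2,  1,  0]
  [ 0, -2,  0]
  [ 0,  0, -2]
(up to reordering of blocks).

Per-block formulas:
  For a 1×1 block at λ = -2: exp(t · [-2]) = [e^(-2t)].
  For a 2×2 Jordan block J_2(-2): exp(t · J_2(-2)) = e^(-2t)·(I + t·N), where N is the 2×2 nilpotent shift.

After assembling e^{tJ} and conjugating by P, we get:

e^{tA} =
  [t*exp(-2*t) + exp(-2*t), 3*t*exp(-2*t), t*exp(-2*t)]
  [0, exp(-2*t), 0]
  [-t*exp(-2*t), -3*t*exp(-2*t), -t*exp(-2*t) + exp(-2*t)]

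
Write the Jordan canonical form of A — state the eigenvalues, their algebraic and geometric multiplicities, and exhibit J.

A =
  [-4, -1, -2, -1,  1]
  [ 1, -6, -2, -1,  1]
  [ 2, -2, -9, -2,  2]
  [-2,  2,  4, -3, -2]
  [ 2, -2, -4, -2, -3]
J_2(-5) ⊕ J_1(-5) ⊕ J_1(-5) ⊕ J_1(-5)

The characteristic polynomial is
  det(x·I − A) = x^5 + 25*x^4 + 250*x^3 + 1250*x^2 + 3125*x + 3125 = (x + 5)^5

Eigenvalues and multiplicities (the geometric multiplicity of λ is n − rank(A − λI), which equals the number of Jordan blocks for λ):
  λ = -5: algebraic multiplicity = 5, geometric multiplicity = 4

Determining the block sizes for each eigenvalue:
  λ = -5: 4 blocks summing to 5 forces exactly one block of size 2 and the rest size 1 → block sizes [2, 1, 1, 1]

Assembling the blocks gives a Jordan form
J =
  [-5,  1,  0,  0,  0]
  [ 0, -5,  0,  0,  0]
  [ 0,  0, -5,  0,  0]
  [ 0,  0,  0, -5,  0]
  [ 0,  0,  0,  0, -5]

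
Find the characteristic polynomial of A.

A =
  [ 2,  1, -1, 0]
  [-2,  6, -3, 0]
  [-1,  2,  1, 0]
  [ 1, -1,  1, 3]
x^4 - 12*x^3 + 54*x^2 - 108*x + 81

Expanding det(x·I − A) (e.g. by cofactor expansion or by noting that A is similar to its Jordan form J, which has the same characteristic polynomial as A) gives
  χ_A(x) = x^4 - 12*x^3 + 54*x^2 - 108*x + 81
which factors as (x - 3)^4. The eigenvalues (with algebraic multiplicities) are λ = 3 with multiplicity 4.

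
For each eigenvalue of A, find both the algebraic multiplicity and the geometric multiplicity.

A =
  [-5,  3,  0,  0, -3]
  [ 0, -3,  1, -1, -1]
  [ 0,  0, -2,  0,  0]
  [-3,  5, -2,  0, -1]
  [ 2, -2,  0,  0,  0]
λ = -2: alg = 5, geom = 3

Step 1 — factor the characteristic polynomial to read off the algebraic multiplicities:
  χ_A(x) = (x + 2)^5

Step 2 — compute geometric multiplicities via the rank-nullity identity g(λ) = n − rank(A − λI):
  rank(A − (-2)·I) = 2, so dim ker(A − (-2)·I) = n − 2 = 3

Summary:
  λ = -2: algebraic multiplicity = 5, geometric multiplicity = 3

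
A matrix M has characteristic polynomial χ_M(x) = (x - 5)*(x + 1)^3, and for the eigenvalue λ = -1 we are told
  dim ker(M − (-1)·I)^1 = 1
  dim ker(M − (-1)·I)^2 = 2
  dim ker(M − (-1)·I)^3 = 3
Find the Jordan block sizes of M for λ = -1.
Block sizes for λ = -1: [3]

From the dimensions of kernels of powers, the number of Jordan blocks of size at least j is d_j − d_{j−1} where d_j = dim ker(N^j) (with d_0 = 0). Computing the differences gives [1, 1, 1].
The number of blocks of size exactly k is (#blocks of size ≥ k) − (#blocks of size ≥ k + 1), so the partition is: 1 block(s) of size 3.
In nonincreasing order the block sizes are [3].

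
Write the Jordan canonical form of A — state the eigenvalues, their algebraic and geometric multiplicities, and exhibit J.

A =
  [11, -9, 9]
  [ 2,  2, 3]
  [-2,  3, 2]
J_2(5) ⊕ J_1(5)

The characteristic polynomial is
  det(x·I − A) = x^3 - 15*x^2 + 75*x - 125 = (x - 5)^3

Eigenvalues and multiplicities (the geometric multiplicity of λ is n − rank(A − λI), which equals the number of Jordan blocks for λ):
  λ = 5: algebraic multiplicity = 3, geometric multiplicity = 2

Determining the block sizes for each eigenvalue:
  λ = 5: 2 blocks summing to 3 forces exactly one block of size 2 and the rest size 1 → block sizes [2, 1]

Assembling the blocks gives a Jordan form
J =
  [5, 1, 0]
  [0, 5, 0]
  [0, 0, 5]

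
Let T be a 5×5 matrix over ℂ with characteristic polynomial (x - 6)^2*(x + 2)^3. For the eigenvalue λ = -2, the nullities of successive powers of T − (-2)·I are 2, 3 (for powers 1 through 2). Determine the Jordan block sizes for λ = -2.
Block sizes for λ = -2: [2, 1]

From the dimensions of kernels of powers, the number of Jordan blocks of size at least j is d_j − d_{j−1} where d_j = dim ker(N^j) (with d_0 = 0). Computing the differences gives [2, 1].
The number of blocks of size exactly k is (#blocks of size ≥ k) − (#blocks of size ≥ k + 1), so the partition is: 1 block(s) of size 1, 1 block(s) of size 2.
In nonincreasing order the block sizes are [2, 1].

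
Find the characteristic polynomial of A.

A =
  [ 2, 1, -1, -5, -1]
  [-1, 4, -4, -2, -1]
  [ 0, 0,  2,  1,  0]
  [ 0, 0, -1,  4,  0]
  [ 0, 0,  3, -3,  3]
x^5 - 15*x^4 + 90*x^3 - 270*x^2 + 405*x - 243

Expanding det(x·I − A) (e.g. by cofactor expansion or by noting that A is similar to its Jordan form J, which has the same characteristic polynomial as A) gives
  χ_A(x) = x^5 - 15*x^4 + 90*x^3 - 270*x^2 + 405*x - 243
which factors as (x - 3)^5. The eigenvalues (with algebraic multiplicities) are λ = 3 with multiplicity 5.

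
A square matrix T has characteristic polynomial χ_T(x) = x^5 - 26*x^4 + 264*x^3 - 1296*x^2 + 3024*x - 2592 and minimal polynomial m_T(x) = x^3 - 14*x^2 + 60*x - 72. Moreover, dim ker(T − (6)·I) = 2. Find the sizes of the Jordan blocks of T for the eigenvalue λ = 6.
Block sizes for λ = 6: [2, 2]

Step 1 — from the characteristic polynomial, algebraic multiplicity of λ = 6 is 4. From dim ker(T − (6)·I) = 2, there are exactly 2 Jordan blocks for λ = 6.
Step 2 — from the minimal polynomial, the factor (x − 6)^2 tells us the largest block for λ = 6 has size 2.
Step 3 — with total size 4, 2 blocks, and largest block 2, the block sizes (in nonincreasing order) are [2, 2].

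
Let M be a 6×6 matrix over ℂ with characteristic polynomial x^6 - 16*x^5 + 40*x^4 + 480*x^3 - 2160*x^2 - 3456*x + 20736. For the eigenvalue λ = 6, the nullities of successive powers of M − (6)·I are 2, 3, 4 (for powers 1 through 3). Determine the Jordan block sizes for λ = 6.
Block sizes for λ = 6: [3, 1]

From the dimensions of kernels of powers, the number of Jordan blocks of size at least j is d_j − d_{j−1} where d_j = dim ker(N^j) (with d_0 = 0). Computing the differences gives [2, 1, 1].
The number of blocks of size exactly k is (#blocks of size ≥ k) − (#blocks of size ≥ k + 1), so the partition is: 1 block(s) of size 1, 1 block(s) of size 3.
In nonincreasing order the block sizes are [3, 1].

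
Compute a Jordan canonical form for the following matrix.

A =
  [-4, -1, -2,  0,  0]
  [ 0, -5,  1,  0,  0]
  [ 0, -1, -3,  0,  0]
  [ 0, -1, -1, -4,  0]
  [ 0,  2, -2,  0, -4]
J_3(-4) ⊕ J_1(-4) ⊕ J_1(-4)

The characteristic polynomial is
  det(x·I − A) = x^5 + 20*x^4 + 160*x^3 + 640*x^2 + 1280*x + 1024 = (x + 4)^5

Eigenvalues and multiplicities (the geometric multiplicity of λ is n − rank(A − λI), which equals the number of Jordan blocks for λ):
  λ = -4: algebraic multiplicity = 5, geometric multiplicity = 3

Determining the block sizes for each eigenvalue:
  λ = -4: with am = 5 and gm = 3, the partition is not yet determined (e.g. several partitions of 5 into 3 parts exist). Let N = A − (-4)·I. Computing rank(N^1) = 2, rank(N^2) = 1, rank(N^3) = 0; the number of blocks of size ≥ j is rank(N^{j−1}) − rank(N^j), giving [3, 1, 1]. So we have 1 block(s) of size 3, 2 block(s) of size 1 → block sizes [3, 1, 1]

Assembling the blocks gives a Jordan form
J =
  [-4,  1,  0,  0,  0]
  [ 0, -4,  1,  0,  0]
  [ 0,  0, -4,  0,  0]
  [ 0,  0,  0, -4,  0]
  [ 0,  0,  0,  0, -4]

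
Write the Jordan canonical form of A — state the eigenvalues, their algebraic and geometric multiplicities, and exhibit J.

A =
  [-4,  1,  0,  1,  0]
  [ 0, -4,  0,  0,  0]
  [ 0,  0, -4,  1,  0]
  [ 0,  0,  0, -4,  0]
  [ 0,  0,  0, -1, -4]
J_2(-4) ⊕ J_2(-4) ⊕ J_1(-4)

The characteristic polynomial is
  det(x·I − A) = x^5 + 20*x^4 + 160*x^3 + 640*x^2 + 1280*x + 1024 = (x + 4)^5

Eigenvalues and multiplicities (the geometric multiplicity of λ is n − rank(A − λI), which equals the number of Jordan blocks for λ):
  λ = -4: algebraic multiplicity = 5, geometric multiplicity = 3

Determining the block sizes for each eigenvalue:
  λ = -4: with am = 5 and gm = 3, the partition is not yet determined (e.g. several partitions of 5 into 3 parts exist). Let N = A − (-4)·I. Computing rank(N^1) = 2, rank(N^2) = 0; the number of blocks of size ≥ j is rank(N^{j−1}) − rank(N^j), giving [3, 2]. So we have 2 block(s) of size 2, 1 block(s) of size 1 → block sizes [2, 2, 1]

Assembling the blocks gives a Jordan form
J =
  [-4,  1,  0,  0,  0]
  [ 0, -4,  0,  0,  0]
  [ 0,  0, -4,  1,  0]
  [ 0,  0,  0, -4,  0]
  [ 0,  0,  0,  0, -4]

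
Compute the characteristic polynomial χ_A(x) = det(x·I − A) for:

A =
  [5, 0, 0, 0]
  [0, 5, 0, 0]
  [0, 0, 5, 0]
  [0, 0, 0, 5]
x^4 - 20*x^3 + 150*x^2 - 500*x + 625

Expanding det(x·I − A) (e.g. by cofactor expansion or by noting that A is similar to its Jordan form J, which has the same characteristic polynomial as A) gives
  χ_A(x) = x^4 - 20*x^3 + 150*x^2 - 500*x + 625
which factors as (x - 5)^4. The eigenvalues (with algebraic multiplicities) are λ = 5 with multiplicity 4.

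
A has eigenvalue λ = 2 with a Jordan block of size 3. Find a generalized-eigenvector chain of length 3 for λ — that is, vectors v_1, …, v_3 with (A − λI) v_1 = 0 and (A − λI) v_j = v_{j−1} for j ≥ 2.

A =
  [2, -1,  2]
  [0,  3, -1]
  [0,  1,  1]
A Jordan chain for λ = 2 of length 3:
v_1 = (1, 0, 0)ᵀ
v_2 = (-1, 1, 1)ᵀ
v_3 = (0, 1, 0)ᵀ

Let N = A − (2)·I. We want v_3 with N^3 v_3 = 0 but N^2 v_3 ≠ 0; then v_{j-1} := N · v_j for j = 3, …, 2.

Pick v_3 = (0, 1, 0)ᵀ.
Then v_2 = N · v_3 = (-1, 1, 1)ᵀ.
Then v_1 = N · v_2 = (1, 0, 0)ᵀ.

Sanity check: (A − (2)·I) v_1 = (0, 0, 0)ᵀ = 0. ✓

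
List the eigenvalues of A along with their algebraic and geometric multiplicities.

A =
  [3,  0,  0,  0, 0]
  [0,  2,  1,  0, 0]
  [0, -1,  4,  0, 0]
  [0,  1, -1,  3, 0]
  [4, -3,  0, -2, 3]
λ = 3: alg = 5, geom = 3

Step 1 — factor the characteristic polynomial to read off the algebraic multiplicities:
  χ_A(x) = (x - 3)^5

Step 2 — compute geometric multiplicities via the rank-nullity identity g(λ) = n − rank(A − λI):
  rank(A − (3)·I) = 2, so dim ker(A − (3)·I) = n − 2 = 3

Summary:
  λ = 3: algebraic multiplicity = 5, geometric multiplicity = 3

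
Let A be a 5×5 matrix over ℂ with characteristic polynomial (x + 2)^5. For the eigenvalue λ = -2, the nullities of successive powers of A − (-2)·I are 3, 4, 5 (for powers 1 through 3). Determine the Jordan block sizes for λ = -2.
Block sizes for λ = -2: [3, 1, 1]

From the dimensions of kernels of powers, the number of Jordan blocks of size at least j is d_j − d_{j−1} where d_j = dim ker(N^j) (with d_0 = 0). Computing the differences gives [3, 1, 1].
The number of blocks of size exactly k is (#blocks of size ≥ k) − (#blocks of size ≥ k + 1), so the partition is: 2 block(s) of size 1, 1 block(s) of size 3.
In nonincreasing order the block sizes are [3, 1, 1].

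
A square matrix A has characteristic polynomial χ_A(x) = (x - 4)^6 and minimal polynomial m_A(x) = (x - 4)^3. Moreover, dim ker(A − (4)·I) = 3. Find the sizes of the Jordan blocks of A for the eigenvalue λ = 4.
Block sizes for λ = 4: [3, 2, 1]

Step 1 — from the characteristic polynomial, algebraic multiplicity of λ = 4 is 6. From dim ker(A − (4)·I) = 3, there are exactly 3 Jordan blocks for λ = 4.
Step 2 — from the minimal polynomial, the factor (x − 4)^3 tells us the largest block for λ = 4 has size 3.
Step 3 — with total size 6, 3 blocks, and largest block 3, the block sizes (in nonincreasing order) are [3, 2, 1].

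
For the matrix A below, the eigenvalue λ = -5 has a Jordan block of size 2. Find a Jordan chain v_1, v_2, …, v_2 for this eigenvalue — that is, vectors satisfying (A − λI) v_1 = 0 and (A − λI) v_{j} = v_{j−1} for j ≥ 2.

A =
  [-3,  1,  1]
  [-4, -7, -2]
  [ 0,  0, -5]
A Jordan chain for λ = -5 of length 2:
v_1 = (2, -4, 0)ᵀ
v_2 = (1, 0, 0)ᵀ

Let N = A − (-5)·I. We want v_2 with N^2 v_2 = 0 but N^1 v_2 ≠ 0; then v_{j-1} := N · v_j for j = 2, …, 2.

Pick v_2 = (1, 0, 0)ᵀ.
Then v_1 = N · v_2 = (2, -4, 0)ᵀ.

Sanity check: (A − (-5)·I) v_1 = (0, 0, 0)ᵀ = 0. ✓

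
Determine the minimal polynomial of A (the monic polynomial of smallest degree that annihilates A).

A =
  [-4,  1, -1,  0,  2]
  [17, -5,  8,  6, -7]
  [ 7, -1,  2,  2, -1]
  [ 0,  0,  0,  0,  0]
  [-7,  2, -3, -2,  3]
x^4 + 4*x^3 + 4*x^2

The characteristic polynomial is χ_A(x) = x^3*(x + 2)^2, so the eigenvalues are known. The minimal polynomial is
  m_A(x) = Π_λ (x − λ)^{k_λ}
where k_λ is the size of the *largest* Jordan block for λ (equivalently, the smallest k with (A − λI)^k v = 0 for every generalised eigenvector v of λ).

  λ = -2: largest Jordan block has size 2, contributing (x + 2)^2
  λ = 0: largest Jordan block has size 2, contributing (x − 0)^2

So m_A(x) = x^2*(x + 2)^2 = x^4 + 4*x^3 + 4*x^2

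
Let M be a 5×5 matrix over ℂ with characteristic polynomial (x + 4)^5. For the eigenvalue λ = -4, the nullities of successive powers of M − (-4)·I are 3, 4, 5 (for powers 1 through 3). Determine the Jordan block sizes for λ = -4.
Block sizes for λ = -4: [3, 1, 1]

From the dimensions of kernels of powers, the number of Jordan blocks of size at least j is d_j − d_{j−1} where d_j = dim ker(N^j) (with d_0 = 0). Computing the differences gives [3, 1, 1].
The number of blocks of size exactly k is (#blocks of size ≥ k) − (#blocks of size ≥ k + 1), so the partition is: 2 block(s) of size 1, 1 block(s) of size 3.
In nonincreasing order the block sizes are [3, 1, 1].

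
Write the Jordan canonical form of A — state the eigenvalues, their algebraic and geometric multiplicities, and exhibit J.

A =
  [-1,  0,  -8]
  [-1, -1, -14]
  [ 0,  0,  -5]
J_1(-5) ⊕ J_2(-1)

The characteristic polynomial is
  det(x·I − A) = x^3 + 7*x^2 + 11*x + 5 = (x + 1)^2*(x + 5)

Eigenvalues and multiplicities (the geometric multiplicity of λ is n − rank(A − λI), which equals the number of Jordan blocks for λ):
  λ = -5: algebraic multiplicity = 1, geometric multiplicity = 1
  λ = -1: algebraic multiplicity = 2, geometric multiplicity = 1

Determining the block sizes for each eigenvalue:
  λ = -5: one block (gm = 1), so the single block has size am = 1 → block sizes [1]
  λ = -1: one block (gm = 1), so the single block has size am = 2 → block sizes [2]

Assembling the blocks gives a Jordan form
J =
  [-5,  0,  0]
  [ 0, -1,  1]
  [ 0,  0, -1]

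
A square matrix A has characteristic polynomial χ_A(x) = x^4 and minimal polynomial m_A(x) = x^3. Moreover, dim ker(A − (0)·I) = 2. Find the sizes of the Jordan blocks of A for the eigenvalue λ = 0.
Block sizes for λ = 0: [3, 1]

Step 1 — from the characteristic polynomial, algebraic multiplicity of λ = 0 is 4. From dim ker(A − (0)·I) = 2, there are exactly 2 Jordan blocks for λ = 0.
Step 2 — from the minimal polynomial, the factor (x − 0)^3 tells us the largest block for λ = 0 has size 3.
Step 3 — with total size 4, 2 blocks, and largest block 3, the block sizes (in nonincreasing order) are [3, 1].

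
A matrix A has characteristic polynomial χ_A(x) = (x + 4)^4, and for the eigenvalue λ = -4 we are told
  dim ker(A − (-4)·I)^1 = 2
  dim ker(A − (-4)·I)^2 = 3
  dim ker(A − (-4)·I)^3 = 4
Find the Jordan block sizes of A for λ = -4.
Block sizes for λ = -4: [3, 1]

From the dimensions of kernels of powers, the number of Jordan blocks of size at least j is d_j − d_{j−1} where d_j = dim ker(N^j) (with d_0 = 0). Computing the differences gives [2, 1, 1].
The number of blocks of size exactly k is (#blocks of size ≥ k) − (#blocks of size ≥ k + 1), so the partition is: 1 block(s) of size 1, 1 block(s) of size 3.
In nonincreasing order the block sizes are [3, 1].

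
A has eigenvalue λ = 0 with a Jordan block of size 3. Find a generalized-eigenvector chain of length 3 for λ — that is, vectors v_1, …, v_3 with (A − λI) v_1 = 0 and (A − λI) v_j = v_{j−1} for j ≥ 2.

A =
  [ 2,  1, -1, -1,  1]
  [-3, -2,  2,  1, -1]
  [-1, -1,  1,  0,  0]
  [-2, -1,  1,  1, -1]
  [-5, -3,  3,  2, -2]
A Jordan chain for λ = 0 of length 3:
v_1 = (-1, 1, 0, 1, 2)ᵀ
v_2 = (2, -3, -1, -2, -5)ᵀ
v_3 = (1, 0, 0, 0, 0)ᵀ

Let N = A − (0)·I. We want v_3 with N^3 v_3 = 0 but N^2 v_3 ≠ 0; then v_{j-1} := N · v_j for j = 3, …, 2.

Pick v_3 = (1, 0, 0, 0, 0)ᵀ.
Then v_2 = N · v_3 = (2, -3, -1, -2, -5)ᵀ.
Then v_1 = N · v_2 = (-1, 1, 0, 1, 2)ᵀ.

Sanity check: (A − (0)·I) v_1 = (0, 0, 0, 0, 0)ᵀ = 0. ✓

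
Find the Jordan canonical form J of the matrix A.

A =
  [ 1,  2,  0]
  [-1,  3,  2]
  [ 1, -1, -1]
J_3(1)

The characteristic polynomial is
  det(x·I − A) = x^3 - 3*x^2 + 3*x - 1 = (x - 1)^3

Eigenvalues and multiplicities (the geometric multiplicity of λ is n − rank(A − λI), which equals the number of Jordan blocks for λ):
  λ = 1: algebraic multiplicity = 3, geometric multiplicity = 1

Determining the block sizes for each eigenvalue:
  λ = 1: one block (gm = 1), so the single block has size am = 3 → block sizes [3]

Assembling the blocks gives a Jordan form
J =
  [1, 1, 0]
  [0, 1, 1]
  [0, 0, 1]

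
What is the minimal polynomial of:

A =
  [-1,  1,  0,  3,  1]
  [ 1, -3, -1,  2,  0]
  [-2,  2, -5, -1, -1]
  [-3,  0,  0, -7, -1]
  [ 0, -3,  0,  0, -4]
x^3 + 12*x^2 + 48*x + 64

The characteristic polynomial is χ_A(x) = (x + 4)^5, so the eigenvalues are known. The minimal polynomial is
  m_A(x) = Π_λ (x − λ)^{k_λ}
where k_λ is the size of the *largest* Jordan block for λ (equivalently, the smallest k with (A − λI)^k v = 0 for every generalised eigenvector v of λ).

  λ = -4: largest Jordan block has size 3, contributing (x + 4)^3

So m_A(x) = (x + 4)^3 = x^3 + 12*x^2 + 48*x + 64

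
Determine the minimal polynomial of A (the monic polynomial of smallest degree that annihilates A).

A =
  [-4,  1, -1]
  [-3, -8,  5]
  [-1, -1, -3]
x^3 + 15*x^2 + 75*x + 125

The characteristic polynomial is χ_A(x) = (x + 5)^3, so the eigenvalues are known. The minimal polynomial is
  m_A(x) = Π_λ (x − λ)^{k_λ}
where k_λ is the size of the *largest* Jordan block for λ (equivalently, the smallest k with (A − λI)^k v = 0 for every generalised eigenvector v of λ).

  λ = -5: largest Jordan block has size 3, contributing (x + 5)^3

So m_A(x) = (x + 5)^3 = x^3 + 15*x^2 + 75*x + 125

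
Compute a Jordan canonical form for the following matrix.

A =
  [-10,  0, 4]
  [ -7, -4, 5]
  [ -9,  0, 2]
J_3(-4)

The characteristic polynomial is
  det(x·I − A) = x^3 + 12*x^2 + 48*x + 64 = (x + 4)^3

Eigenvalues and multiplicities (the geometric multiplicity of λ is n − rank(A − λI), which equals the number of Jordan blocks for λ):
  λ = -4: algebraic multiplicity = 3, geometric multiplicity = 1

Determining the block sizes for each eigenvalue:
  λ = -4: one block (gm = 1), so the single block has size am = 3 → block sizes [3]

Assembling the blocks gives a Jordan form
J =
  [-4,  1,  0]
  [ 0, -4,  1]
  [ 0,  0, -4]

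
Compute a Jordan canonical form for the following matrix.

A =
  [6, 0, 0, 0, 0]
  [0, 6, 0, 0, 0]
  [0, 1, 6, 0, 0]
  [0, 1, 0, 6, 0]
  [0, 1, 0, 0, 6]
J_2(6) ⊕ J_1(6) ⊕ J_1(6) ⊕ J_1(6)

The characteristic polynomial is
  det(x·I − A) = x^5 - 30*x^4 + 360*x^3 - 2160*x^2 + 6480*x - 7776 = (x - 6)^5

Eigenvalues and multiplicities (the geometric multiplicity of λ is n − rank(A − λI), which equals the number of Jordan blocks for λ):
  λ = 6: algebraic multiplicity = 5, geometric multiplicity = 4

Determining the block sizes for each eigenvalue:
  λ = 6: 4 blocks summing to 5 forces exactly one block of size 2 and the rest size 1 → block sizes [2, 1, 1, 1]

Assembling the blocks gives a Jordan form
J =
  [6, 1, 0, 0, 0]
  [0, 6, 0, 0, 0]
  [0, 0, 6, 0, 0]
  [0, 0, 0, 6, 0]
  [0, 0, 0, 0, 6]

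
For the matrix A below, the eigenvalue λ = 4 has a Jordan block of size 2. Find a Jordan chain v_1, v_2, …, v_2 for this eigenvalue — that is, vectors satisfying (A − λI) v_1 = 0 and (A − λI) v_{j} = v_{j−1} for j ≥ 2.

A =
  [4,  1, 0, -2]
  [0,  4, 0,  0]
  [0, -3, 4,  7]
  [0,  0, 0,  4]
A Jordan chain for λ = 4 of length 2:
v_1 = (1, 0, -3, 0)ᵀ
v_2 = (0, 1, 0, 0)ᵀ

Let N = A − (4)·I. We want v_2 with N^2 v_2 = 0 but N^1 v_2 ≠ 0; then v_{j-1} := N · v_j for j = 2, …, 2.

Pick v_2 = (0, 1, 0, 0)ᵀ.
Then v_1 = N · v_2 = (1, 0, -3, 0)ᵀ.

Sanity check: (A − (4)·I) v_1 = (0, 0, 0, 0)ᵀ = 0. ✓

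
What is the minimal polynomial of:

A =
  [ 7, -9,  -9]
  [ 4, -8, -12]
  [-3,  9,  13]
x^2 - 8*x + 16

The characteristic polynomial is χ_A(x) = (x - 4)^3, so the eigenvalues are known. The minimal polynomial is
  m_A(x) = Π_λ (x − λ)^{k_λ}
where k_λ is the size of the *largest* Jordan block for λ (equivalently, the smallest k with (A − λI)^k v = 0 for every generalised eigenvector v of λ).

  λ = 4: largest Jordan block has size 2, contributing (x − 4)^2

So m_A(x) = (x - 4)^2 = x^2 - 8*x + 16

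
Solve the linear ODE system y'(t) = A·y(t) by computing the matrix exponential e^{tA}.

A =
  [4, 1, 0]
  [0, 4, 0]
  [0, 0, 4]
e^{tA} =
  [exp(4*t), t*exp(4*t), 0]
  [0, exp(4*t), 0]
  [0, 0, exp(4*t)]

Strategy: write A = P · J · P⁻¹ where J is a Jordan canonical form, so e^{tA} = P · e^{tJ} · P⁻¹, and e^{tJ} can be computed block-by-block.

A has Jordan form
J =
  [4, 1, 0]
  [0, 4, 0]
  [0, 0, 4]
(up to reordering of blocks).

Per-block formulas:
  For a 2×2 Jordan block J_2(4): exp(t · J_2(4)) = e^(4t)·(I + t·N), where N is the 2×2 nilpotent shift.
  For a 1×1 block at λ = 4: exp(t · [4]) = [e^(4t)].

After assembling e^{tJ} and conjugating by P, we get:

e^{tA} =
  [exp(4*t), t*exp(4*t), 0]
  [0, exp(4*t), 0]
  [0, 0, exp(4*t)]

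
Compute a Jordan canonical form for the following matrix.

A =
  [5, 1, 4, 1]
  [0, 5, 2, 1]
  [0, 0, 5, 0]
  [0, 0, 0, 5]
J_3(5) ⊕ J_1(5)

The characteristic polynomial is
  det(x·I − A) = x^4 - 20*x^3 + 150*x^2 - 500*x + 625 = (x - 5)^4

Eigenvalues and multiplicities (the geometric multiplicity of λ is n − rank(A − λI), which equals the number of Jordan blocks for λ):
  λ = 5: algebraic multiplicity = 4, geometric multiplicity = 2

Determining the block sizes for each eigenvalue:
  λ = 5: with am = 4 and gm = 2, the partition is not yet determined (e.g. several partitions of 4 into 2 parts exist). Let N = A − (5)·I. Computing rank(N^1) = 2, rank(N^2) = 1, rank(N^3) = 0; the number of blocks of size ≥ j is rank(N^{j−1}) − rank(N^j), giving [2, 1, 1]. So we have 1 block(s) of size 3, 1 block(s) of size 1 → block sizes [3, 1]

Assembling the blocks gives a Jordan form
J =
  [5, 1, 0, 0]
  [0, 5, 1, 0]
  [0, 0, 5, 0]
  [0, 0, 0, 5]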